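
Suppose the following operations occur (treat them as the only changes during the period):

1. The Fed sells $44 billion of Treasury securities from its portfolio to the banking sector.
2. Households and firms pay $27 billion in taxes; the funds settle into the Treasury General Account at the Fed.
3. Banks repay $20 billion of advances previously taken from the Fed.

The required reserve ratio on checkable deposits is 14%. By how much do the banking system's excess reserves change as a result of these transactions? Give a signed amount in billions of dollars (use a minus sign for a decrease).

-$87.22 billion

OMO sale (to banks) $44 billion: reserves −$44B, deposits 0.
Government account inflow $27 billion: reserves −$27B, deposits −$27B.
Discount-window repayment $20 billion: reserves −$20B, deposits 0.
Totals: Δreserves = −$91B, Δdeposits = −$27B.
Δrequired reserves = 14% × −$27B = −$3.78B.
Δexcess reserves = Δreserves − Δrequired = −$91B − (−$3.78B) = -$87.22 billion.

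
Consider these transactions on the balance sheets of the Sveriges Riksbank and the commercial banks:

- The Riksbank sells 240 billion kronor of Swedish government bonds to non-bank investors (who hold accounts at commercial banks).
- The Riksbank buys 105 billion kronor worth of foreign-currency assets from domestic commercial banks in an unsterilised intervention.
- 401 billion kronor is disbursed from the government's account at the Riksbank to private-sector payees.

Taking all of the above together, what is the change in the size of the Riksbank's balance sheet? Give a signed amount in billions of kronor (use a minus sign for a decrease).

-135 billion

Riksbank balance sheet:
  Assets:      Securities −240B, Foreign assets +105B
  Liabilities: Bank reserves +266B, Government deposits −401B
Change in total Riksbank assets = -135 billion.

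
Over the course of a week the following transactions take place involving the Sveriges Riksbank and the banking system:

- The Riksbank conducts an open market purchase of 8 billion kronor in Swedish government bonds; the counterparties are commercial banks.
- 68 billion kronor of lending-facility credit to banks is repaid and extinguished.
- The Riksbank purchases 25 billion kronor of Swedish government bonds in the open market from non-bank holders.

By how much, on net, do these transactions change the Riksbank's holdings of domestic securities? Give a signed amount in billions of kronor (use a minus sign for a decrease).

+33 billion

Riksbank balance sheet:
  Assets:      Securities +33B, Loans to banks −68B
  Liabilities: Bank reserves −35B
So the change in the Riksbank's holdings of domestic securities is +33 billion.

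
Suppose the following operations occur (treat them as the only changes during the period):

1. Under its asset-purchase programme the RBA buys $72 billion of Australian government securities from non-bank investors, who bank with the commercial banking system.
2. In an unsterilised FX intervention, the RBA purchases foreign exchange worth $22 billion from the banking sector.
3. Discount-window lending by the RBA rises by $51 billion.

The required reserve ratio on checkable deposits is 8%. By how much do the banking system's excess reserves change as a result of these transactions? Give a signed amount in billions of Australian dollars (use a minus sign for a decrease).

Asset purchase (from non-banks) $72 billion: reserves +$72B, deposits +$72B.
FX purchase $22 billion: reserves +$22B, deposits 0.
Discount-window loan $51 billion: reserves +$51B, deposits 0.
Totals: Δreserves = +$145B, Δdeposits = +$72B.
Δrequired reserves = 8% × +$72B = +$5.76B.
Δexcess reserves = Δreserves − Δrequired = +$145B − (+$5.76B) = +$139.24 billion.

+$139.24 billion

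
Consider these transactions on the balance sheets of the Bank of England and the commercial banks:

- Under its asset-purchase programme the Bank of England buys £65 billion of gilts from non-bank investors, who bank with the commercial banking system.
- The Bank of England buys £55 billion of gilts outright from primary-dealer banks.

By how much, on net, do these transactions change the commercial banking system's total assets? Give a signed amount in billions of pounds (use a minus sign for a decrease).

+£65 billion

Asset purchase (from non-banks) £65 billion: bank balance sheets expand → +£65B.
OMO purchase (from banks) £55 billion: just an asset swap on bank balance sheets → 0.
Net: 65 + 0 = +£65 billion.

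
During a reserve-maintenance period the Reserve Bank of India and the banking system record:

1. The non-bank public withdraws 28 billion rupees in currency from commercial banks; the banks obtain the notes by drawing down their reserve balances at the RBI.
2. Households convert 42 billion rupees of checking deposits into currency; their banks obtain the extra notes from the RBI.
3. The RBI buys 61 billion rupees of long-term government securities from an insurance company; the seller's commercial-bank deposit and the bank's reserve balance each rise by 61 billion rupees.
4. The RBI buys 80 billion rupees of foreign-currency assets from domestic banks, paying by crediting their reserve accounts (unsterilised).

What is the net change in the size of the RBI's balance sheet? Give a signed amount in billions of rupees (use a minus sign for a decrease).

+141 billion

RBI balance sheet:
  Assets:      Securities +61B, Foreign assets +80B
  Liabilities: Bank reserves +71B, Currency in circulation +70B
Change in total RBI assets = +141 billion.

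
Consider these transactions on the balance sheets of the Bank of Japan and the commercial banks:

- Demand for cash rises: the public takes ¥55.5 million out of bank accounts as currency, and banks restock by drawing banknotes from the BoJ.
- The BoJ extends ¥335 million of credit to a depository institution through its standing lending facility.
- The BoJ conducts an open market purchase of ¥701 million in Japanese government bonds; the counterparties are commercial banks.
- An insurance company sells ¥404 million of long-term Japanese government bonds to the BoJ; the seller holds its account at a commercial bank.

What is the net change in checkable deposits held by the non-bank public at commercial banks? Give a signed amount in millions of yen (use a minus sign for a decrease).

+¥348.5 million

Currency withdrawal ¥55.5 million: non-bank counterparties' bank balances fall → −¥55.5M.
Discount-window loan ¥335 million: the counterparty is a bank, so public deposits are unchanged → 0.
OMO purchase (from banks) ¥701 million: the counterparty is a bank, so public deposits are unchanged → 0.
Asset purchase (from non-banks) ¥404 million: non-bank counterparties' bank balances rise → +¥404M.
Net: −55.5 + 0 + 0 + 404 = +¥348.5 million.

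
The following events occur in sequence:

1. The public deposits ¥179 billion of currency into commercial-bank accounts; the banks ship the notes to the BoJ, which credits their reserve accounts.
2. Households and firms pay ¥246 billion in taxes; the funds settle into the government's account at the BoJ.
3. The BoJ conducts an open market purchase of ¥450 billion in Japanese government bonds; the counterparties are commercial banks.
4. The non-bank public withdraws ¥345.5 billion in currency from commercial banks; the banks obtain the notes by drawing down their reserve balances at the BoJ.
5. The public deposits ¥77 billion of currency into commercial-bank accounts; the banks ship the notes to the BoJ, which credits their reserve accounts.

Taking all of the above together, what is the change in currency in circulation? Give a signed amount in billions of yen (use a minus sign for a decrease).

+¥89.5 billion

Currency deposit ¥179 billion: notes return to the central bank → −¥179B.
Government account inflow ¥246 billion: no currency enters or leaves circulation → 0.
OMO purchase (from banks) ¥450 billion: no currency enters or leaves circulation → 0.
Currency withdrawal ¥345.5 billion: notes leave the central bank → +¥345.5B.
Currency deposit ¥77 billion: notes return to the central bank → −¥77B.
Net: −179 + 0 + 0 + 345.5 − 77 = +¥89.5 billion.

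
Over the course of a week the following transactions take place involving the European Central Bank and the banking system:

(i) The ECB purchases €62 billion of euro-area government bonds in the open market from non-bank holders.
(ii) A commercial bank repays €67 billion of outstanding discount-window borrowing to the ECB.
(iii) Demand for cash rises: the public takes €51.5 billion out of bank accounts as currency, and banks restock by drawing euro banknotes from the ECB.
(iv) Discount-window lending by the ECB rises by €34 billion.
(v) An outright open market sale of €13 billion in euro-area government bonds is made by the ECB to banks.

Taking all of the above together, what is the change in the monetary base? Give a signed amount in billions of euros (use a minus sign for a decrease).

+€16 billion

Asset purchase (from non-banks) €62 billion: ECB balance sheet expands → +€62B.
Discount-window repayment €67 billion: ECB balance sheet contracts → −€67B.
Currency withdrawal €51.5 billion: just a shift between currency and reserves — both are base money → 0.
Discount-window loan €34 billion: ECB balance sheet expands → +€34B.
OMO sale (to banks) €13 billion: ECB balance sheet contracts → −€13B.
Net: 62 − 67 + 0 + 34 − 13 = +€16 billion.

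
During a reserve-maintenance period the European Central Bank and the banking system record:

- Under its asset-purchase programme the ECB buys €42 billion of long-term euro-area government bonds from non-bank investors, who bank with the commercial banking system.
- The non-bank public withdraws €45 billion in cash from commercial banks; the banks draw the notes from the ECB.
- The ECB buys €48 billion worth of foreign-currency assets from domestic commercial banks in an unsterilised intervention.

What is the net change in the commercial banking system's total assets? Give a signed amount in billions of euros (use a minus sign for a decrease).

-€3 billion

Asset purchase (from non-banks) €42 billion: bank balance sheets expand → +€42B.
Currency withdrawal €45 billion: bank balance sheets shrink → −€45B.
FX purchase €48 billion: just an asset swap on bank balance sheets → 0.
Net: 42 − 45 + 0 = -€3 billion.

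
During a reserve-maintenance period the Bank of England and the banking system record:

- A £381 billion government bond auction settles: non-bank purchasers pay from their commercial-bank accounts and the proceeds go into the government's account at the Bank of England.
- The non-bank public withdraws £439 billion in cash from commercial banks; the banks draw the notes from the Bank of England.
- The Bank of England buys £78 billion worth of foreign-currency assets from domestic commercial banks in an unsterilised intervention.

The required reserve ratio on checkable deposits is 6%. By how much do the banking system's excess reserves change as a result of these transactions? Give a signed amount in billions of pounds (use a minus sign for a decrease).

Government account inflow £381 billion: reserves −£381B, deposits −£381B.
Currency withdrawal £439 billion: reserves −£439B, deposits −£439B.
FX purchase £78 billion: reserves +£78B, deposits 0.
Totals: Δreserves = −£742B, Δdeposits = −£820B.
Δrequired reserves = 6% × −£820B = −£49.2B.
Δexcess reserves = Δreserves − Δrequired = −£742B − (−£49.2B) = -£692.8 billion.

-£692.8 billion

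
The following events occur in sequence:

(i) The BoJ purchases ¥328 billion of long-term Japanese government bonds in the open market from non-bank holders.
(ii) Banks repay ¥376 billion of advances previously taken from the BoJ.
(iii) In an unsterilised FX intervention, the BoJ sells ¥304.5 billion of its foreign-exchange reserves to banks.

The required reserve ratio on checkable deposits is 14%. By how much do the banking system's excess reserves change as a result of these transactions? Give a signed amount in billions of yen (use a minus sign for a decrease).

-¥398.42 billion

Asset purchase (from non-banks) ¥328 billion: reserves +¥328B, deposits +¥328B.
Discount-window repayment ¥376 billion: reserves −¥376B, deposits 0.
FX sale ¥304.5 billion: reserves −¥304.5B, deposits 0.
Totals: Δreserves = −¥352.5B, Δdeposits = +¥328B.
Δrequired reserves = 14% × +¥328B = +¥45.92B.
Δexcess reserves = Δreserves − Δrequired = −¥352.5B − (+¥45.92B) = -¥398.42 billion.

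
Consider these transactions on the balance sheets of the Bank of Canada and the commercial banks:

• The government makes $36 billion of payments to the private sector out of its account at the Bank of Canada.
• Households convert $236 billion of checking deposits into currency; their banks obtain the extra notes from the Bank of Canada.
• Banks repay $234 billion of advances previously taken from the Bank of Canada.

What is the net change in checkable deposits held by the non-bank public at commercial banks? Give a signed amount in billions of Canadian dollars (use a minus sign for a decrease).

Government spending $36 billion: non-bank counterparties' bank balances rise → +$36B.
Currency withdrawal $236 billion: non-bank counterparties' bank balances fall → −$236B.
Discount-window repayment $234 billion: the counterparty is a bank, so public deposits are unchanged → 0.
Net: 36 − 236 + 0 = -$200 billion.

-$200 billion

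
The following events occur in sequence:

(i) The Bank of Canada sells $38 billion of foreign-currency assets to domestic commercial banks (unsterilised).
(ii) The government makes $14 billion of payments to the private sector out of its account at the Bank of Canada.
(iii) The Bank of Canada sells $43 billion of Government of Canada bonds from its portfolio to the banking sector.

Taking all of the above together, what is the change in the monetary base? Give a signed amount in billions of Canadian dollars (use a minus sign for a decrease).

-$67 billion

FX sale $38 billion: Bank of Canada balance sheet contracts → −$38B.
Government spending $14 billion: a non-base liability converts back to reserves → +$14B.
OMO sale (to banks) $43 billion: Bank of Canada balance sheet contracts → −$43B.
Net: −38 + 14 − 43 = -$67 billion.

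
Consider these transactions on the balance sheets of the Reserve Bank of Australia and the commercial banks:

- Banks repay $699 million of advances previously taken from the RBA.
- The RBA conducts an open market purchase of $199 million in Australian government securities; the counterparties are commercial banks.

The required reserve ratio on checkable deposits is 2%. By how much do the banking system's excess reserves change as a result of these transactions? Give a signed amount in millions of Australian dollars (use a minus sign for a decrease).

-$500 million

Discount-window repayment $699 million: reserves −$699M, deposits 0.
OMO purchase (from banks) $199 million: reserves +$199M, deposits 0.
Totals: Δreserves = −$500M, Δdeposits = 0.
Δrequired reserves = 2% × 0 = 0.
Δexcess reserves = Δreserves − Δrequired = −$500M − (0) = -$500 million.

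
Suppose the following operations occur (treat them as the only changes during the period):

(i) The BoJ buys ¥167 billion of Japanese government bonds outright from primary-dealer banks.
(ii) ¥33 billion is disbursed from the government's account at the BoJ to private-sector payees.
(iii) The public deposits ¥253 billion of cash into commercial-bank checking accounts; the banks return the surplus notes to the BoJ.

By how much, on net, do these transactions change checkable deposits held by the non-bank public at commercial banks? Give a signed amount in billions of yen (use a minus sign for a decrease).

+¥286 billion

OMO purchase (from banks) ¥167 billion: the counterparty is a bank, so public deposits are unchanged → 0.
Government spending ¥33 billion: non-bank counterparties' bank balances rise → +¥33B.
Currency deposit ¥253 billion: non-bank counterparties' bank balances rise → +¥253B.
Net: 0 + 33 + 253 = +¥286 billion.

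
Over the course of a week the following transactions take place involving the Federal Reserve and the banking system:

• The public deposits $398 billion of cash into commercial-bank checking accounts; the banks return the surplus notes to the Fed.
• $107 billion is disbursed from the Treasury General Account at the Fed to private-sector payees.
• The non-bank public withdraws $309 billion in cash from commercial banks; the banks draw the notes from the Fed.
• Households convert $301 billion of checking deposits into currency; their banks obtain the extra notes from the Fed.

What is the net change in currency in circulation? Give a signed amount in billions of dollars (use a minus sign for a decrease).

+$212 billion

Fed balance sheet:
  Assets:      no change
  Liabilities: Bank reserves −$105B, Currency in circulation +$212B, Government deposits −$107B
So the change in currency in circulation is +$212 billion.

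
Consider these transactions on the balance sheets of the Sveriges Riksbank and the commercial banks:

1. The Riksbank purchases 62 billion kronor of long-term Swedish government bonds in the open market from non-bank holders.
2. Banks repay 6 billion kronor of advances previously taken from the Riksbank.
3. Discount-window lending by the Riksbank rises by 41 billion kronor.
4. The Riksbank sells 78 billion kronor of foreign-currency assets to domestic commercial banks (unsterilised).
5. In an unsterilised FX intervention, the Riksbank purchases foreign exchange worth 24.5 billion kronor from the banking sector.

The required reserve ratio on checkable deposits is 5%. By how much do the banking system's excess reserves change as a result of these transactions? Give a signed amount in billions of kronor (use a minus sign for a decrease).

+40.4 billion

Asset purchase (from non-banks) 62 billion kronor: reserves +62B, deposits +62B.
Discount-window repayment 6 billion kronor: reserves −6B, deposits 0.
Discount-window loan 41 billion kronor: reserves +41B, deposits 0.
FX sale 78 billion kronor: reserves −78B, deposits 0.
FX purchase 24.5 billion kronor: reserves +24.5B, deposits 0.
Totals: Δreserves = +43.5B, Δdeposits = +62B.
Δrequired reserves = 5% × +62B = +3.1B.
Δexcess reserves = Δreserves − Δrequired = +43.5B − (+3.1B) = +40.4 billion.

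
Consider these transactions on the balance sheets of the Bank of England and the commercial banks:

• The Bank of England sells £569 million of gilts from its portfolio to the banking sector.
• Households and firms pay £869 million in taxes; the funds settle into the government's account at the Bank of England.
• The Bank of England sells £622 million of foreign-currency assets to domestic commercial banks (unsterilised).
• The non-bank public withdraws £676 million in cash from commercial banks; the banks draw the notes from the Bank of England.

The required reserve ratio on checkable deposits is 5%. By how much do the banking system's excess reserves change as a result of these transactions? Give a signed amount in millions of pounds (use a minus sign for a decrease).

-£2658.75 million

OMO sale (to banks) £569 million: reserves −£569M, deposits 0.
Government account inflow £869 million: reserves −£869M, deposits −£869M.
FX sale £622 million: reserves −£622M, deposits 0.
Currency withdrawal £676 million: reserves −£676M, deposits −£676M.
Totals: Δreserves = −£2736M, Δdeposits = −£1545M.
Δrequired reserves = 5% × −£1545M = −£77.25M.
Δexcess reserves = Δreserves − Δrequired = −£2736M − (−£77.25M) = -£2658.75 million.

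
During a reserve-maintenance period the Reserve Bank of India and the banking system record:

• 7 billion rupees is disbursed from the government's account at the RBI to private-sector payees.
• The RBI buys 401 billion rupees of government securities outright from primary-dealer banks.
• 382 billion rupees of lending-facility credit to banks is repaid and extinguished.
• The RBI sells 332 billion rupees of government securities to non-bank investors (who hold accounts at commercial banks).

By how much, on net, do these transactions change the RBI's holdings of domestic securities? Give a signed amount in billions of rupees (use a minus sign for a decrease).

Government spending 7 billion rupees: the RBI's securities portfolio is untouched → 0.
OMO purchase (from banks) 401 billion rupees: securities added to the RBI's portfolio → +401B.
Discount-window repayment 382 billion rupees: the RBI's securities portfolio is untouched → 0.
Asset sale (to non-banks) 332 billion rupees: securities removed from the RBI's portfolio → −332B.
Net: 0 + 401 + 0 − 332 = +69 billion.

+69 billion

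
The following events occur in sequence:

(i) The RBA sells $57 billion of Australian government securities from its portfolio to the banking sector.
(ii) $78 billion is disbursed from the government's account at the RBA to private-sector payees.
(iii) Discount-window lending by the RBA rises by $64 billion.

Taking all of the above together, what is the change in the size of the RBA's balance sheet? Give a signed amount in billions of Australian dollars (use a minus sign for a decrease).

RBA balance sheet:
  Assets:      Securities −$57B, Loans to banks +$64B
  Liabilities: Bank reserves +$85B, Government deposits −$78B
Commercial banking system:
  Assets:      Reserves at CB +$85B, Securities +$57B
  Liabilities: Checkable deposits +$78B, Borrowings from CB +$64B
Change in total RBA assets = +$7 billion.

+$7 billion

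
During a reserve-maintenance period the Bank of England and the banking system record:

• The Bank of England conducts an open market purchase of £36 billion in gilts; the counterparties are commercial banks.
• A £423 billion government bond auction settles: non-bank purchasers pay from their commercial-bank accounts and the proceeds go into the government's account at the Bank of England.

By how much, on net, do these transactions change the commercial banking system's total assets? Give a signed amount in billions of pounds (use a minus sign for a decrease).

OMO purchase (from banks) £36 billion: just an asset swap on bank balance sheets → 0.
Government account inflow £423 billion: bank balance sheets shrink → −£423B.
Net: 0 − 423 = -£423 billion.

-£423 billion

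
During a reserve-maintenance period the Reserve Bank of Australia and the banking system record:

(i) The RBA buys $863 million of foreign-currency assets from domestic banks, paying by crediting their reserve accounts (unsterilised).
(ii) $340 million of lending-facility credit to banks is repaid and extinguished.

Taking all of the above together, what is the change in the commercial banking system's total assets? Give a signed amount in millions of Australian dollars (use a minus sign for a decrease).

-$340 million

FX purchase $863 million: just an asset swap on bank balance sheets → 0.
Discount-window repayment $340 million: bank balance sheets shrink → −$340M.
Net: 0 − 340 = -$340 million.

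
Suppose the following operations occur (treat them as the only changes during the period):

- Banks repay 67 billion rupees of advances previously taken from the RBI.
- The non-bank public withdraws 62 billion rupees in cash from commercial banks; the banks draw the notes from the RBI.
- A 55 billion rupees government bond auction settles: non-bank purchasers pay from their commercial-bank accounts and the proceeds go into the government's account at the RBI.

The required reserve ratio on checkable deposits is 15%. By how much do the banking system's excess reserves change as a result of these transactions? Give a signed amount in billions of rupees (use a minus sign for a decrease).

Discount-window repayment 67 billion rupees: reserves −67B, deposits 0.
Currency withdrawal 62 billion rupees: reserves −62B, deposits −62B.
Government account inflow 55 billion rupees: reserves −55B, deposits −55B.
Totals: Δreserves = −184B, Δdeposits = −117B.
Δrequired reserves = 15% × −117B = −17.55B.
Δexcess reserves = Δreserves − Δrequired = −184B − (−17.55B) = -166.45 billion.

-166.45 billion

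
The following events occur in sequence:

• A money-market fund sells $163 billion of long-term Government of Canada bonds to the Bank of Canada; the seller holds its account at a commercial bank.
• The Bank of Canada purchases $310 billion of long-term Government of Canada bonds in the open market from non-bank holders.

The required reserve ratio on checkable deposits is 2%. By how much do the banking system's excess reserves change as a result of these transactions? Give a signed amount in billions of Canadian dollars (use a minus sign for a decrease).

+$463.54 billion

Asset purchase (from non-banks) $163 billion: reserves +$163B, deposits +$163B.
Asset purchase (from non-banks) $310 billion: reserves +$310B, deposits +$310B.
Totals: Δreserves = +$473B, Δdeposits = +$473B.
Δrequired reserves = 2% × +$473B = +$9.46B.
Δexcess reserves = Δreserves − Δrequired = +$473B − (+$9.46B) = +$463.54 billion.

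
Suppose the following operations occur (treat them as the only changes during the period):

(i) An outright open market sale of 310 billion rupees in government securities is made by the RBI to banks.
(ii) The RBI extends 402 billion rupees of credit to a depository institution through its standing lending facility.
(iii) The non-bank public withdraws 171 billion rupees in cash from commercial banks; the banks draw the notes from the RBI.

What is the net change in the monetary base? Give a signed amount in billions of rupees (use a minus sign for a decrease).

+92 billion

OMO sale (to banks) 310 billion rupees: RBI balance sheet contracts → −310B.
Discount-window loan 402 billion rupees: RBI balance sheet expands → +402B.
Currency withdrawal 171 billion rupees: just a shift between currency and reserves — both are base money → 0.
Net: −310 + 402 + 0 = +92 billion.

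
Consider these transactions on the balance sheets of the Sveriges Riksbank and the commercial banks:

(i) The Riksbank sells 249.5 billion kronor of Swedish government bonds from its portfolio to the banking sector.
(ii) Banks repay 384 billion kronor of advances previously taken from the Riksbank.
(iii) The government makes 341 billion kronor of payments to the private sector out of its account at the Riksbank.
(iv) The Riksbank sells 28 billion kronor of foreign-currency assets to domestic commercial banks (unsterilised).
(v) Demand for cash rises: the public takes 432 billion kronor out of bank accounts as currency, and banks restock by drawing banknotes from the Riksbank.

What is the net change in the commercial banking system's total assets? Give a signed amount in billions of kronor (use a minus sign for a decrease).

-475 billion

OMO sale (to banks) 249.5 billion kronor: just an asset swap on bank balance sheets → 0.
Discount-window repayment 384 billion kronor: bank balance sheets shrink → −384B.
Government spending 341 billion kronor: bank balance sheets expand → +341B.
FX sale 28 billion kronor: just an asset swap on bank balance sheets → 0.
Currency withdrawal 432 billion kronor: bank balance sheets shrink → −432B.
Net: 0 − 384 + 341 + 0 − 432 = -475 billion.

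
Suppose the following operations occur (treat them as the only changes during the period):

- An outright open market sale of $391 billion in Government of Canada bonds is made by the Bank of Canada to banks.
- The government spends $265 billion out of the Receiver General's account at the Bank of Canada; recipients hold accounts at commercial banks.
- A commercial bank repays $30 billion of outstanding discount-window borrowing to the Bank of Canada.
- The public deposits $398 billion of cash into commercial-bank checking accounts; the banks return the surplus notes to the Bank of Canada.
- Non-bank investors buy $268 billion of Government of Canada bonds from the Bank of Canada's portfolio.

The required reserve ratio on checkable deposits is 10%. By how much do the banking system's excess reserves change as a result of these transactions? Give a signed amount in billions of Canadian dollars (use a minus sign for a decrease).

-$65.5 billion

OMO sale (to banks) $391 billion: reserves −$391B, deposits 0.
Government spending $265 billion: reserves +$265B, deposits +$265B.
Discount-window repayment $30 billion: reserves −$30B, deposits 0.
Currency deposit $398 billion: reserves +$398B, deposits +$398B.
Asset sale (to non-banks) $268 billion: reserves −$268B, deposits −$268B.
Totals: Δreserves = −$26B, Δdeposits = +$395B.
Δrequired reserves = 10% × +$395B = +$39.5B.
Δexcess reserves = Δreserves − Δrequired = −$26B − (+$39.5B) = -$65.5 billion.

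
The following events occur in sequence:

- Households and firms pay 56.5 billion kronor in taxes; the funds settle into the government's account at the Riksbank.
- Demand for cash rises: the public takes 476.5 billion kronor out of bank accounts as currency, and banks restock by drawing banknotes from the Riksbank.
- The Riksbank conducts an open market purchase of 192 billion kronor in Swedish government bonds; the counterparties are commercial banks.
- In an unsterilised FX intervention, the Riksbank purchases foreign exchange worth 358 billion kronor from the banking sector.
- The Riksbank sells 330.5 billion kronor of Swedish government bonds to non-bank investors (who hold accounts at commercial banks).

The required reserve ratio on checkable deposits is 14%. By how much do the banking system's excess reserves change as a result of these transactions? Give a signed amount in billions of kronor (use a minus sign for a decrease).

-192.61 billion

Government account inflow 56.5 billion kronor: reserves −56.5B, deposits −56.5B.
Currency withdrawal 476.5 billion kronor: reserves −476.5B, deposits −476.5B.
OMO purchase (from banks) 192 billion kronor: reserves +192B, deposits 0.
FX purchase 358 billion kronor: reserves +358B, deposits 0.
Asset sale (to non-banks) 330.5 billion kronor: reserves −330.5B, deposits −330.5B.
Totals: Δreserves = −313.5B, Δdeposits = −863.5B.
Δrequired reserves = 14% × −863.5B = −120.89B.
Δexcess reserves = Δreserves − Δrequired = −313.5B − (−120.89B) = -192.61 billion.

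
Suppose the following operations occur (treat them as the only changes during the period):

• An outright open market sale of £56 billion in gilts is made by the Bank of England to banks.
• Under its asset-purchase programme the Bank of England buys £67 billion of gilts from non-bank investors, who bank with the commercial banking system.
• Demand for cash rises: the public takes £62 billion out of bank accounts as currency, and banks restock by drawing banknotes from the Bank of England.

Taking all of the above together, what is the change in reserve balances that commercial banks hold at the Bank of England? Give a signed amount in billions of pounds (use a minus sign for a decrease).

Bank of England balance sheet:
  Assets:      Securities +£11B
  Liabilities: Bank reserves −£51B, Currency in circulation +£62B
Commercial banking system:
  Assets:      Reserves at CB −£51B, Securities +£56B
  Liabilities: Checkable deposits +£5B
So the change in reserve balances that commercial banks hold at the Bank of England is -£51 billion.

-£51 billion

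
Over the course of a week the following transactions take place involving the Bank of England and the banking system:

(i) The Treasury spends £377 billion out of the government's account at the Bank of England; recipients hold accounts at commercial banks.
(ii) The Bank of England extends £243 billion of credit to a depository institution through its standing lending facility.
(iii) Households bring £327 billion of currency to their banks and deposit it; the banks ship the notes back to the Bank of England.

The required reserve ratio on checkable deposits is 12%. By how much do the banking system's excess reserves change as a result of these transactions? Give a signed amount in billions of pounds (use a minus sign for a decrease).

+£862.52 billion

Government spending £377 billion: reserves +£377B, deposits +£377B.
Discount-window loan £243 billion: reserves +£243B, deposits 0.
Currency deposit £327 billion: reserves +£327B, deposits +£327B.
Totals: Δreserves = +£947B, Δdeposits = +£704B.
Δrequired reserves = 12% × +£704B = +£84.48B.
Δexcess reserves = Δreserves − Δrequired = +£947B − (+£84.48B) = +£862.52 billion.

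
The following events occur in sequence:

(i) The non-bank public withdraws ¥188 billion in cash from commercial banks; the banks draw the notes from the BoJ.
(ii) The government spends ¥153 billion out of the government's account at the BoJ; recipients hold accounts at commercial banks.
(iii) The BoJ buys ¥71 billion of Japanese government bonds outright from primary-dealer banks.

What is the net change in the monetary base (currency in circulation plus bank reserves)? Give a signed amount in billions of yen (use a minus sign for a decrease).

BoJ balance sheet:
  Assets:      Securities +¥71B
  Liabilities: Bank reserves +¥36B, Currency in circulation +¥188B, Government deposits −¥153B
Monetary base = currency + reserves: +¥188B + (+¥36B) = +¥224 billion.

+¥224 billion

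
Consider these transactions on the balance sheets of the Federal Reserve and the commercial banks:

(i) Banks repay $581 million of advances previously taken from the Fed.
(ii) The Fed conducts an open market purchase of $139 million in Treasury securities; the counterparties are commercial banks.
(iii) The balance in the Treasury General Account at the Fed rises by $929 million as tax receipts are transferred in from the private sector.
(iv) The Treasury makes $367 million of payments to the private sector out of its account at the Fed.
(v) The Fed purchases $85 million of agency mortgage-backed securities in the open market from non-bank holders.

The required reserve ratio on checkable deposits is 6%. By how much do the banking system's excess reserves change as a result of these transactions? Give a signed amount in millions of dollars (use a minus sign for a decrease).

-$890.38 million

Discount-window repayment $581 million: reserves −$581M, deposits 0.
OMO purchase (from banks) $139 million: reserves +$139M, deposits 0.
Government account inflow $929 million: reserves −$929M, deposits −$929M.
Government spending $367 million: reserves +$367M, deposits +$367M.
Asset purchase (from non-banks) $85 million: reserves +$85M, deposits +$85M.
Totals: Δreserves = −$919M, Δdeposits = −$477M.
Δrequired reserves = 6% × −$477M = −$28.62M.
Δexcess reserves = Δreserves − Δrequired = −$919M − (−$28.62M) = -$890.38 million.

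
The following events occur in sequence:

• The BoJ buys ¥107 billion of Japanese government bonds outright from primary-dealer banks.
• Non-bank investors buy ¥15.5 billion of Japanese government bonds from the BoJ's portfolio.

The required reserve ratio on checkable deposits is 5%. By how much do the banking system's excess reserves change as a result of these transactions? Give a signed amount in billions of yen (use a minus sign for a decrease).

+¥92.275 billion

OMO purchase (from banks) ¥107 billion: reserves +¥107B, deposits 0.
Asset sale (to non-banks) ¥15.5 billion: reserves −¥15.5B, deposits −¥15.5B.
Totals: Δreserves = +¥91.5B, Δdeposits = −¥15.5B.
Δrequired reserves = 5% × −¥15.5B = −¥0.775B.
Δexcess reserves = Δreserves − Δrequired = +¥91.5B − (−¥0.775B) = +¥92.275 billion.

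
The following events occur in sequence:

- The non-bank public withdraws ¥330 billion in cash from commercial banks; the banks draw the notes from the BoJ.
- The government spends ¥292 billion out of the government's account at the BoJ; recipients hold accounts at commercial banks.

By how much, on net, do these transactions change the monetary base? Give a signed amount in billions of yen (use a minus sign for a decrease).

Currency withdrawal ¥330 billion: just a shift between currency and reserves — both are base money → 0.
Government spending ¥292 billion: a non-base liability converts back to reserves → +¥292B.
Net: 0 + 292 = +¥292 billion.

+¥292 billion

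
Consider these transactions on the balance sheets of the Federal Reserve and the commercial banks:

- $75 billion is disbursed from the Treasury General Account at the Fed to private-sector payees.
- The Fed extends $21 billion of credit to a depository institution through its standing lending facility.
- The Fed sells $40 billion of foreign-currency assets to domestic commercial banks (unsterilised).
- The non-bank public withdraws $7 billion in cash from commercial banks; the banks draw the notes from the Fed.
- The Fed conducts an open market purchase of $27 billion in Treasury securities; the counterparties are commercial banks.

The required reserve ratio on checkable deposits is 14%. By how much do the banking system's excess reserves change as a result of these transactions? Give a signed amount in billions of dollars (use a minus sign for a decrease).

+$66.48 billion

Government spending $75 billion: reserves +$75B, deposits +$75B.
Discount-window loan $21 billion: reserves +$21B, deposits 0.
FX sale $40 billion: reserves −$40B, deposits 0.
Currency withdrawal $7 billion: reserves −$7B, deposits −$7B.
OMO purchase (from banks) $27 billion: reserves +$27B, deposits 0.
Totals: Δreserves = +$76B, Δdeposits = +$68B.
Δrequired reserves = 14% × +$68B = +$9.52B.
Δexcess reserves = Δreserves − Δrequired = +$76B − (+$9.52B) = +$66.48 billion.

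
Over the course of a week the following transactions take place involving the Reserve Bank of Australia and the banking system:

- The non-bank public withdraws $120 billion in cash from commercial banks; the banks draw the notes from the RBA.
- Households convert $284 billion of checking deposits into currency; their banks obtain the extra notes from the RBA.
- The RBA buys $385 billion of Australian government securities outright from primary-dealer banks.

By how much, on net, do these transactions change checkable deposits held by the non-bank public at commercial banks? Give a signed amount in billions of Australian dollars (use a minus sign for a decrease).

-$404 billion

Currency withdrawal $120 billion: non-bank counterparties' bank balances fall → −$120B.
Currency withdrawal $284 billion: non-bank counterparties' bank balances fall → −$284B.
OMO purchase (from banks) $385 billion: the counterparty is a bank, so public deposits are unchanged → 0.
Net: −120 − 284 + 0 = -$404 billion.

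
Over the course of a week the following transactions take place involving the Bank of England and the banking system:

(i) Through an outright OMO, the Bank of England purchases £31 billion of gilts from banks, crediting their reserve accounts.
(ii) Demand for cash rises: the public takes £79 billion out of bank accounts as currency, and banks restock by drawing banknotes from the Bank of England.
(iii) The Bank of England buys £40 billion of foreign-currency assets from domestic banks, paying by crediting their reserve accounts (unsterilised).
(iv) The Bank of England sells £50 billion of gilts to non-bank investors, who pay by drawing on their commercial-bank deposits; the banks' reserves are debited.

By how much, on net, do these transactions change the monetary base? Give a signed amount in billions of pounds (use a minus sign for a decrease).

Bank of England balance sheet:
  Assets:      Securities −£19B, Foreign assets +£40B
  Liabilities: Bank reserves −£58B, Currency in circulation +£79B
Commercial banking system:
  Assets:      Reserves at CB −£58B, Securities −£31B, Foreign assets −£40B
  Liabilities: Checkable deposits −£129B
Monetary base = currency + reserves: +£79B + (−£58B) = +£21 billion.

+£21 billion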